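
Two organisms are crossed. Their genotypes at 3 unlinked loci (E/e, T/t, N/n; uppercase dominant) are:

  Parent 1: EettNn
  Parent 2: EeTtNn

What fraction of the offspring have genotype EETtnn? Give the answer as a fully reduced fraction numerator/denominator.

P(EETtnn) = 1/32

EettNn gametes: EtN×2, Etn×2, etN×2, etn×2
EeTtNn gametes: ETN×1, ETn×1, EtN×1, Etn×1, eTN×1, eTn×1, etN×1, etn×1
EettNn×EeTtNn grid (8·8=64): EETtNN=2 EETtNn=4 EETtnn=2 EEttNN=2 EEttNn=4 EEttnn=2 EeTtNN=4 EeTtNn=8 EeTtnn=4 EettNN=4 EettNn=8 Eettnn=4 eeTtNN=2 eeTtNn=4 eeTtnn=2 eettNN=2 eettNn=4 eettnn=2
EETtnn hits 2/64; gcd=2; 2÷2/64÷2 = 1/32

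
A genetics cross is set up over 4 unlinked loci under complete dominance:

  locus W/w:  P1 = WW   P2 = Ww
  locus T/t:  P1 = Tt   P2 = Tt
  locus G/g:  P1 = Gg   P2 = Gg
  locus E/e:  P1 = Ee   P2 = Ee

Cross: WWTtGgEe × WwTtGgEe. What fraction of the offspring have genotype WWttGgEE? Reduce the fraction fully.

P(WWttGgEE) = 1/64

WWTtGgEe gametes: WTGE×2, WTGe×2, WTgE×2, WTge×2, WtGE×2, WtGe×2, WtgE×2, Wtge×2
WwTtGgEe gametes: WTGE×1, WTGe×1, WTgE×1, WTge×1, WtGE×1, WtGe×1, WtgE×1, Wtge×1, wTGE×1, wTGe×1, wTgE×1, wTge×1, wtGE×1, wtGe×1, wtgE×1, wtge×1
WWTtGgEe×WwTtGgEe grid (16·16=256): WWTTGGEE=2 WWTTGGEe=4 WWTTGGee=2 WWTTGgEE=4 WWTTGgEe=8 WWTTGgee=4 WWTTggEE=2 WWTTggEe=4 WWTTggee=2 WWTtGGEE=4 WWTtGGEe=8 WWTtGGee=4 WWTtGgEE=8 WWTtGgEe=16 WWTtGgee=8 WWTtggEE=4 WWTtggEe=8 WWTtggee=4 WWttGGEE=2 WWttGGEe=4 WWttGGee=2 WWttGgEE=4 WWttGgEe=8 WWttGgee=4 WWttggEE=2 WWttggEe=4 WWttggee=2 WwTTGGEE=2 WwTTGGEe=4 WwTTGGee=2 WwTTGgEE=4 WwTTGgEe=8 WwTTGgee=4 WwTTggEE=2 WwTTggEe=4 WwTTggee=2 WwTtGGEE=4 WwTtGGEe=8 WwTtGGee=4 WwTtGgEE=8 WwTtGgEe=16 WwTtGgee=8 WwTtggEE=4 WwTtggEe=8 WwTtggee=4 WwttGGEE=2 WwttGGEe=4 WwttGGee=2 WwttGgEE=4 WwttGgEe=8 WwttGgee=4 WwttggEE=2 WwttggEe=4 Wwttggee=2
WWttGgEE hits 4/256; gcd=4; 4÷4/256÷4 = 1/64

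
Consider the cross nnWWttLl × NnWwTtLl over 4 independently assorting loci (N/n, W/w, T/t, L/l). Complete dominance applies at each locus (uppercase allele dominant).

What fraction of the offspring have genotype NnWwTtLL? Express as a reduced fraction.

nnWWttLl gametes: nWtL×8, nWtl×8
NnWwTtLl gametes: NWTL×1, NWTl×1, NWtL×1, NWtl×1, NwTL×1, NwTl×1, NwtL×1, Nwtl×1, nWTL×1, nWTl×1, nWtL×1, nWtl×1, nwTL×1, nwTl×1, nwtL×1, nwtl×1
nnWWttLl×NnWwTtLl grid (16·16=256): NnWWTtLL=8 NnWWTtLl=16 NnWWTtll=8 NnWWttLL=8 NnWWttLl=16 NnWWttll=8 NnWwTtLL=8 NnWwTtLl=16 NnWwTtll=8 NnWwttLL=8 NnWwttLl=16 NnWwttll=8 nnWWTtLL=8 nnWWTtLl=16 nnWWTtll=8 nnWWttLL=8 nnWWttLl=16 nnWWttll=8 nnWwTtLL=8 nnWwTtLl=16 nnWwTtll=8 nnWwttLL=8 nnWwttLl=16 nnWwttll=8
NnWwTtLL hits 8/256; gcd=8; 8÷8/256÷8 = 1/32

P(NnWwTtLL) = 1/32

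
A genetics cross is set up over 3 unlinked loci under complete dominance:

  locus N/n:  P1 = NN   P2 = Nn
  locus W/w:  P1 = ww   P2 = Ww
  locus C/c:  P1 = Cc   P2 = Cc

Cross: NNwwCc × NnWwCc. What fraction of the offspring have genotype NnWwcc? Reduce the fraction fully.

P(NnWwcc) = 1/16

NNwwCc gametes: NwC×4, Nwc×4
NnWwCc gametes: NWC×1, NWc×1, NwC×1, Nwc×1, nWC×1, nWc×1, nwC×1, nwc×1
NNwwCc×NnWwCc grid (8·8=64): NNWwCC=4 NNWwCc=8 NNWwcc=4 NNwwCC=4 NNwwCc=8 NNwwcc=4 NnWwCC=4 NnWwCc=8 NnWwcc=4 NnwwCC=4 NnwwCc=8 Nnwwcc=4
NnWwcc hits 4/64; gcd=4; 4÷4/64÷4 = 1/16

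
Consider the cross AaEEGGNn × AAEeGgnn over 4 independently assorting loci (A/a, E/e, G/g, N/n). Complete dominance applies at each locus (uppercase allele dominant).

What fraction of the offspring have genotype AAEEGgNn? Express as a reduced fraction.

AaEEGGNn gametes: AEGN×4, AEGn×4, aEGN×4, aEGn×4
AAEeGgnn gametes: AEGn×4, AEgn×4, AeGn×4, Aegn×4
AaEEGGNn×AAEeGgnn grid (16·16=256): AAEEGGNn=16 AAEEGGnn=16 AAEEGgNn=16 AAEEGgnn=16 AAEeGGNn=16 AAEeGGnn=16 AAEeGgNn=16 AAEeGgnn=16 AaEEGGNn=16 AaEEGGnn=16 AaEEGgNn=16 AaEEGgnn=16 AaEeGGNn=16 AaEeGGnn=16 AaEeGgNn=16 AaEeGgnn=16
AAEEGgNn hits 16/256; gcd=16; 16÷16/256÷16 = 1/16

P(AAEEGgNn) = 1/16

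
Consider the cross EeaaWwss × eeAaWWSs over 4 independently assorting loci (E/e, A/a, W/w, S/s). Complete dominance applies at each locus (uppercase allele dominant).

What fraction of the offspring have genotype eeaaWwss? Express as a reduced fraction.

P(eeaaWwss) = 1/16

EeaaWwss gametes: EaWs×4, Eaws×4, eaWs×4, eaws×4
eeAaWWSs gametes: eAWS×4, eAWs×4, eaWS×4, eaWs×4
EeaaWwss×eeAaWWSs grid (16·16=256): EeAaWWSs=16 EeAaWWss=16 EeAaWwSs=16 EeAaWwss=16 EeaaWWSs=16 EeaaWWss=16 EeaaWwSs=16 EeaaWwss=16 eeAaWWSs=16 eeAaWWss=16 eeAaWwSs=16 eeAaWwss=16 eeaaWWSs=16 eeaaWWss=16 eeaaWwSs=16 eeaaWwss=16
eeaaWwss hits 16/256; gcd=16; 16÷16/256÷16 = 1/16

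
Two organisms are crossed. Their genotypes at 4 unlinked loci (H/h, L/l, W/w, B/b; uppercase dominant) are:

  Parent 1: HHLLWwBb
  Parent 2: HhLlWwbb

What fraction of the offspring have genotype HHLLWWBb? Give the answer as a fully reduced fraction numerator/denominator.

HHLLWwBb gametes: HLWB×4, HLWb×4, HLwB×4, HLwb×4
HhLlWwbb gametes: HLWb×2, HLwb×2, HlWb×2, Hlwb×2, hLWb×2, hLwb×2, hlWb×2, hlwb×2
HHLLWwBb×HhLlWwbb grid (16·16=256): HHLLWWBb=8 HHLLWWbb=8 HHLLWwBb=16 HHLLWwbb=16 HHLLwwBb=8 HHLLwwbb=8 HHLlWWBb=8 HHLlWWbb=8 HHLlWwBb=16 HHLlWwbb=16 HHLlwwBb=8 HHLlwwbb=8 HhLLWWBb=8 HhLLWWbb=8 HhLLWwBb=16 HhLLWwbb=16 HhLLwwBb=8 HhLLwwbb=8 HhLlWWBb=8 HhLlWWbb=8 HhLlWwBb=16 HhLlWwbb=16 HhLlwwBb=8 HhLlwwbb=8
HHLLWWBb hits 8/256; gcd=8; 8÷8/256÷8 = 1/32

P(HHLLWWBb) = 1/32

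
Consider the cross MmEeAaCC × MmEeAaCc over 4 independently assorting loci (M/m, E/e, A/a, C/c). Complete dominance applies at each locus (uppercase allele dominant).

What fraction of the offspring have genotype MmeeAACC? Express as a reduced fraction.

MmEeAaCC gametes: MEAC×2, MEaC×2, MeAC×2, MeaC×2, mEAC×2, mEaC×2, meAC×2, meaC×2
MmEeAaCc gametes: MEAC×1, MEAc×1, MEaC×1, MEac×1, MeAC×1, MeAc×1, MeaC×1, Meac×1, mEAC×1, mEAc×1, mEaC×1, mEac×1, meAC×1, meAc×1, meaC×1, meac×1
MmEeAaCC×MmEeAaCc grid (16·16=256): MMEEAACC=2 MMEEAACc=2 MMEEAaCC=4 MMEEAaCc=4 MMEEaaCC=2 MMEEaaCc=2 MMEeAACC=4 MMEeAACc=4 MMEeAaCC=8 MMEeAaCc=8 MMEeaaCC=4 MMEeaaCc=4 MMeeAACC=2 MMeeAACc=2 MMeeAaCC=4 MMeeAaCc=4 MMeeaaCC=2 MMeeaaCc=2 MmEEAACC=4 MmEEAACc=4 MmEEAaCC=8 MmEEAaCc=8 MmEEaaCC=4 MmEEaaCc=4 MmEeAACC=8 MmEeAACc=8 MmEeAaCC=16 MmEeAaCc=16 MmEeaaCC=8 MmEeaaCc=8 MmeeAACC=4 MmeeAACc=4 MmeeAaCC=8 MmeeAaCc=8 MmeeaaCC=4 MmeeaaCc=4 mmEEAACC=2 mmEEAACc=2 mmEEAaCC=4 mmEEAaCc=4 mmEEaaCC=2 mmEEaaCc=2 mmEeAACC=4 mmEeAACc=4 mmEeAaCC=8 mmEeAaCc=8 mmEeaaCC=4 mmEeaaCc=4 mmeeAACC=2 mmeeAACc=2 mmeeAaCC=4 mmeeAaCc=4 mmeeaaCC=2 mmeeaaCc=2
MmeeAACC hits 4/256; gcd=4; 4÷4/256÷4 = 1/64

P(MmeeAACC) = 1/64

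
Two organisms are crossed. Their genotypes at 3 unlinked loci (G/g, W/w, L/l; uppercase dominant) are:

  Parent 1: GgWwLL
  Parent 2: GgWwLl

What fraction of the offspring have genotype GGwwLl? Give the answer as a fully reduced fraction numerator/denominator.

P(GGwwLl) = 1/32

GgWwLL gametes: GWL×2, GwL×2, gWL×2, gwL×2
GgWwLl gametes: GWL×1, GWl×1, GwL×1, Gwl×1, gWL×1, gWl×1, gwL×1, gwl×1
GgWwLL×GgWwLl grid (8·8=64): GGWWLL=2 GGWWLl=2 GGWwLL=4 GGWwLl=4 GGwwLL=2 GGwwLl=2 GgWWLL=4 GgWWLl=4 GgWwLL=8 GgWwLl=8 GgwwLL=4 GgwwLl=4 ggWWLL=2 ggWWLl=2 ggWwLL=4 ggWwLl=4 ggwwLL=2 ggwwLl=2
GGwwLl hits 2/64; gcd=2; 2÷2/64÷2 = 1/32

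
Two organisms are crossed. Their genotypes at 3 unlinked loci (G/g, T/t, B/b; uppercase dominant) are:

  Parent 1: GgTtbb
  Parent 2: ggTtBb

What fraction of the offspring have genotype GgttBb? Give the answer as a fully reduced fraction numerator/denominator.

GgTtbb gametes: GTb×2, Gtb×2, gTb×2, gtb×2
ggTtBb gametes: gTB×2, gTb×2, gtB×2, gtb×2
GgTtbb×ggTtBb grid (8·8=64): GgTTBb=4 GgTTbb=4 GgTtBb=8 GgTtbb=8 GgttBb=4 Ggttbb=4 ggTTBb=4 ggTTbb=4 ggTtBb=8 ggTtbb=8 ggttBb=4 ggttbb=4
GgttBb hits 4/64; gcd=4; 4÷4/64÷4 = 1/16

P(GgttBb) = 1/16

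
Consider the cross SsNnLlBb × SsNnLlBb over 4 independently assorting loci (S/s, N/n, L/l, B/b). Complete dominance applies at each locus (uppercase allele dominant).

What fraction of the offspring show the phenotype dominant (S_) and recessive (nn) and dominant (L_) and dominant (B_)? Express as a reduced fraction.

P(S_ nn L_ B_) = 27/256

SsNnLlBb gametes: SNLB×1, SNLb×1, SNlB×1, SNlb×1, SnLB×1, SnLb×1, SnlB×1, Snlb×1, sNLB×1, sNLb×1, sNlB×1, sNlb×1, snLB×1, snLb×1, snlB×1, snlb×1
SsNnLlBb gametes: SNLB×1, SNLb×1, SNlB×1, SNlb×1, SnLB×1, SnLb×1, SnlB×1, Snlb×1, sNLB×1, sNLb×1, sNlB×1, sNlb×1, snLB×1, snLb×1, snlB×1, snlb×1
SsNnLlBb×SsNnLlBb grid (16·16=256): SSNNLLBB=1 SSNNLLBb=2 SSNNLLbb=1 SSNNLlBB=2 SSNNLlBb=4 SSNNLlbb=2 SSNNllBB=1 SSNNllBb=2 SSNNllbb=1 SSNnLLBB=2 SSNnLLBb=4 SSNnLLbb=2 SSNnLlBB=4 SSNnLlBb=8 SSNnLlbb=4 SSNnllBB=2 SSNnllBb=4 SSNnllbb=2 SSnnLLBB=1 SSnnLLBb=2 SSnnLLbb=1 SSnnLlBB=2 SSnnLlBb=4 SSnnLlbb=2 SSnnllBB=1 SSnnllBb=2 SSnnllbb=1 SsNNLLBB=2 SsNNLLBb=4 SsNNLLbb=2 SsNNLlBB=4 SsNNLlBb=8 SsNNLlbb=4 SsNNllBB=2 SsNNllBb=4 SsNNllbb=2 SsNnLLBB=4 SsNnLLBb=8 SsNnLLbb=4 SsNnLlBB=8 SsNnLlBb=16 SsNnLlbb=8 SsNnllBB=4 SsNnllBb=8 SsNnllbb=4 SsnnLLBB=2 SsnnLLBb=4 SsnnLLbb=2 SsnnLlBB=4 SsnnLlBb=8 SsnnLlbb=4 SsnnllBB=2 SsnnllBb=4 Ssnnllbb=2 ssNNLLBB=1 ssNNLLBb=2 ssNNLLbb=1 ssNNLlBB=2 ssNNLlBb=4 ssNNLlbb=2 ssNNllBB=1 ssNNllBb=2 ssNNllbb=1 ssNnLLBB=2 ssNnLLBb=4 ssNnLLbb=2 ssNnLlBB=4 ssNnLlBb=8 ssNnLlbb=4 ssNnllBB=2 ssNnllBb=4 ssNnllbb=2 ssnnLLBB=1 ssnnLLBb=2 ssnnLLbb=1 ssnnLlBB=2 ssnnLlBb=4 ssnnLlbb=2 ssnnllBB=1 ssnnllBb=2 ssnnllbb=1
S_ nn L_ B_ hits 27/256; gcd=1; 27÷1/256÷1 = 27/256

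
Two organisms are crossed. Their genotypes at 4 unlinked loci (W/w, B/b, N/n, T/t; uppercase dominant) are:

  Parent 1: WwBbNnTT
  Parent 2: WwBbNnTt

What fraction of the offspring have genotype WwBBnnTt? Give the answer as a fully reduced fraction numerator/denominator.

P(WwBBnnTt) = 1/64

WwBbNnTT gametes: WBNT×2, WBnT×2, WbNT×2, WbnT×2, wBNT×2, wBnT×2, wbNT×2, wbnT×2
WwBbNnTt gametes: WBNT×1, WBNt×1, WBnT×1, WBnt×1, WbNT×1, WbNt×1, WbnT×1, Wbnt×1, wBNT×1, wBNt×1, wBnT×1, wBnt×1, wbNT×1, wbNt×1, wbnT×1, wbnt×1
WwBbNnTT×WwBbNnTt grid (16·16=256): WWBBNNTT=2 WWBBNNTt=2 WWBBNnTT=4 WWBBNnTt=4 WWBBnnTT=2 WWBBnnTt=2 WWBbNNTT=4 WWBbNNTt=4 WWBbNnTT=8 WWBbNnTt=8 WWBbnnTT=4 WWBbnnTt=4 WWbbNNTT=2 WWbbNNTt=2 WWbbNnTT=4 WWbbNnTt=4 WWbbnnTT=2 WWbbnnTt=2 WwBBNNTT=4 WwBBNNTt=4 WwBBNnTT=8 WwBBNnTt=8 WwBBnnTT=4 WwBBnnTt=4 WwBbNNTT=8 WwBbNNTt=8 WwBbNnTT=16 WwBbNnTt=16 WwBbnnTT=8 WwBbnnTt=8 WwbbNNTT=4 WwbbNNTt=4 WwbbNnTT=8 WwbbNnTt=8 WwbbnnTT=4 WwbbnnTt=4 wwBBNNTT=2 wwBBNNTt=2 wwBBNnTT=4 wwBBNnTt=4 wwBBnnTT=2 wwBBnnTt=2 wwBbNNTT=4 wwBbNNTt=4 wwBbNnTT=8 wwBbNnTt=8 wwBbnnTT=4 wwBbnnTt=4 wwbbNNTT=2 wwbbNNTt=2 wwbbNnTT=4 wwbbNnTt=4 wwbbnnTT=2 wwbbnnTt=2
WwBBnnTt hits 4/256; gcd=4; 4÷4/256÷4 = 1/64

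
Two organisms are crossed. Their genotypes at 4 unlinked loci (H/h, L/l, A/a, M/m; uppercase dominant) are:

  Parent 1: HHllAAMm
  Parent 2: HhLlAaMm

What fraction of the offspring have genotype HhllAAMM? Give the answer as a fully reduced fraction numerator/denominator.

HHllAAMm gametes: HlAM×8, HlAm×8
HhLlAaMm gametes: HLAM×1, HLAm×1, HLaM×1, HLam×1, HlAM×1, HlAm×1, HlaM×1, Hlam×1, hLAM×1, hLAm×1, hLaM×1, hLam×1, hlAM×1, hlAm×1, hlaM×1, hlam×1
HHllAAMm×HhLlAaMm grid (16·16=256): HHLlAAMM=8 HHLlAAMm=16 HHLlAAmm=8 HHLlAaMM=8 HHLlAaMm=16 HHLlAamm=8 HHllAAMM=8 HHllAAMm=16 HHllAAmm=8 HHllAaMM=8 HHllAaMm=16 HHllAamm=8 HhLlAAMM=8 HhLlAAMm=16 HhLlAAmm=8 HhLlAaMM=8 HhLlAaMm=16 HhLlAamm=8 HhllAAMM=8 HhllAAMm=16 HhllAAmm=8 HhllAaMM=8 HhllAaMm=16 HhllAamm=8
HhllAAMM hits 8/256; gcd=8; 8÷8/256÷8 = 1/32

P(HhllAAMM) = 1/32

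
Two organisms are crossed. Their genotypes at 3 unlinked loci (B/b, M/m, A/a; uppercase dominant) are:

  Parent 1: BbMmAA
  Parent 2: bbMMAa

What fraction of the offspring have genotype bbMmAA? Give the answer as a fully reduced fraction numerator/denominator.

BbMmAA gametes: BMA×2, BmA×2, bMA×2, bmA×2
bbMMAa gametes: bMA×4, bMa×4
BbMmAA×bbMMAa grid (8·8=64): BbMMAA=8 BbMMAa=8 BbMmAA=8 BbMmAa=8 bbMMAA=8 bbMMAa=8 bbMmAA=8 bbMmAa=8
bbMmAA hits 8/64; gcd=8; 8÷8/64÷8 = 1/8

P(bbMmAA) = 1/8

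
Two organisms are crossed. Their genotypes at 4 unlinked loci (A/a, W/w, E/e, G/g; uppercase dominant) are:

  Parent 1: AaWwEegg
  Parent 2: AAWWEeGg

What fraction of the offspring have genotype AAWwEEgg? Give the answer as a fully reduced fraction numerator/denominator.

AaWwEegg gametes: AWEg×2, AWeg×2, AwEg×2, Aweg×2, aWEg×2, aWeg×2, awEg×2, aweg×2
AAWWEeGg gametes: AWEG×4, AWEg×4, AWeG×4, AWeg×4
AaWwEegg×AAWWEeGg grid (16·16=256): AAWWEEGg=8 AAWWEEgg=8 AAWWEeGg=16 AAWWEegg=16 AAWWeeGg=8 AAWWeegg=8 AAWwEEGg=8 AAWwEEgg=8 AAWwEeGg=16 AAWwEegg=16 AAWweeGg=8 AAWweegg=8 AaWWEEGg=8 AaWWEEgg=8 AaWWEeGg=16 AaWWEegg=16 AaWWeeGg=8 AaWWeegg=8 AaWwEEGg=8 AaWwEEgg=8 AaWwEeGg=16 AaWwEegg=16 AaWweeGg=8 AaWweegg=8
AAWwEEgg hits 8/256; gcd=8; 8÷8/256÷8 = 1/32

P(AAWwEEgg) = 1/32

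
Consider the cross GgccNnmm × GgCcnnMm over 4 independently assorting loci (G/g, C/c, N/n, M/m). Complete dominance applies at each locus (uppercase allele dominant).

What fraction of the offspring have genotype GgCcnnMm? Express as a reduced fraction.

P(GgCcnnMm) = 1/16

GgccNnmm gametes: GcNm×4, Gcnm×4, gcNm×4, gcnm×4
GgCcnnMm gametes: GCnM×2, GCnm×2, GcnM×2, Gcnm×2, gCnM×2, gCnm×2, gcnM×2, gcnm×2
GgccNnmm×GgCcnnMm grid (16·16=256): GGCcNnMm=8 GGCcNnmm=8 GGCcnnMm=8 GGCcnnmm=8 GGccNnMm=8 GGccNnmm=8 GGccnnMm=8 GGccnnmm=8 GgCcNnMm=16 GgCcNnmm=16 GgCcnnMm=16 GgCcnnmm=16 GgccNnMm=16 GgccNnmm=16 GgccnnMm=16 Ggccnnmm=16 ggCcNnMm=8 ggCcNnmm=8 ggCcnnMm=8 ggCcnnmm=8 ggccNnMm=8 ggccNnmm=8 ggccnnMm=8 ggccnnmm=8
GgCcnnMm hits 16/256; gcd=16; 16÷16/256÷16 = 1/16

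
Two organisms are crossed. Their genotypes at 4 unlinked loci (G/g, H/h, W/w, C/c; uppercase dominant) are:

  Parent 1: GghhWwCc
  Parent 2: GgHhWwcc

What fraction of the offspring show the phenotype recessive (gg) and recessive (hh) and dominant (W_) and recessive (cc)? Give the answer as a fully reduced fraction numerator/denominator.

GghhWwCc gametes: GhWC×2, GhWc×2, GhwC×2, Ghwc×2, ghWC×2, ghWc×2, ghwC×2, ghwc×2
GgHhWwcc gametes: GHWc×2, GHwc×2, GhWc×2, Ghwc×2, gHWc×2, gHwc×2, ghWc×2, ghwc×2
GghhWwCc×GgHhWwcc grid (16·16=256): GGHhWWCc=4 GGHhWWcc=4 GGHhWwCc=8 GGHhWwcc=8 GGHhwwCc=4 GGHhwwcc=4 GGhhWWCc=4 GGhhWWcc=4 GGhhWwCc=8 GGhhWwcc=8 GGhhwwCc=4 GGhhwwcc=4 GgHhWWCc=8 GgHhWWcc=8 GgHhWwCc=16 GgHhWwcc=16 GgHhwwCc=8 GgHhwwcc=8 GghhWWCc=8 GghhWWcc=8 GghhWwCc=16 GghhWwcc=16 GghhwwCc=8 Gghhwwcc=8 ggHhWWCc=4 ggHhWWcc=4 ggHhWwCc=8 ggHhWwcc=8 ggHhwwCc=4 ggHhwwcc=4 gghhWWCc=4 gghhWWcc=4 gghhWwCc=8 gghhWwcc=8 gghhwwCc=4 gghhwwcc=4
gg hh W_ cc hits 12/256; gcd=4; 12÷4/256÷4 = 3/64

P(gg hh W_ cc) = 3/64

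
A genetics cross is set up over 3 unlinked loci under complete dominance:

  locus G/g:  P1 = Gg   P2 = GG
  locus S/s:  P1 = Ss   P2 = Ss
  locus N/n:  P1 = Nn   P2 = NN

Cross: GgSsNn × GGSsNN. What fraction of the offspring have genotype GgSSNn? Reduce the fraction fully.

GgSsNn gametes: GSN×1, GSn×1, GsN×1, Gsn×1, gSN×1, gSn×1, gsN×1, gsn×1
GGSsNN gametes: GSN×4, GsN×4
GgSsNn×GGSsNN grid (8·8=64): GGSSNN=4 GGSSNn=4 GGSsNN=8 GGSsNn=8 GGssNN=4 GGssNn=4 GgSSNN=4 GgSSNn=4 GgSsNN=8 GgSsNn=8 GgssNN=4 GgssNn=4
GgSSNn hits 4/64; gcd=4; 4÷4/64÷4 = 1/16

P(GgSSNn) = 1/16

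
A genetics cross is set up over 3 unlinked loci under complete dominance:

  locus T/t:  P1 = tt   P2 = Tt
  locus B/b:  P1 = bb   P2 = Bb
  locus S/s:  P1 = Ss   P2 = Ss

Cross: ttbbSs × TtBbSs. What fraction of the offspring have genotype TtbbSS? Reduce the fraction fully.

ttbbSs gametes: tbS×4, tbs×4
TtBbSs gametes: TBS×1, TBs×1, TbS×1, Tbs×1, tBS×1, tBs×1, tbS×1, tbs×1
ttbbSs×TtBbSs grid (8·8=64): TtBbSS=4 TtBbSs=8 TtBbss=4 TtbbSS=4 TtbbSs=8 Ttbbss=4 ttBbSS=4 ttBbSs=8 ttBbss=4 ttbbSS=4 ttbbSs=8 ttbbss=4
TtbbSS hits 4/64; gcd=4; 4÷4/64÷4 = 1/16

P(TtbbSS) = 1/16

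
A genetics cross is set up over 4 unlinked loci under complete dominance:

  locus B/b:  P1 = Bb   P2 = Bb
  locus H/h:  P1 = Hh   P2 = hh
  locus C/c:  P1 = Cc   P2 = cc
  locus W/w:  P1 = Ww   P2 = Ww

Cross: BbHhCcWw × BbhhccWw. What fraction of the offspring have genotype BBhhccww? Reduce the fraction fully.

P(BBhhccww) = 1/64

BbHhCcWw gametes: BHCW×1, BHCw×1, BHcW×1, BHcw×1, BhCW×1, BhCw×1, BhcW×1, Bhcw×1, bHCW×1, bHCw×1, bHcW×1, bHcw×1, bhCW×1, bhCw×1, bhcW×1, bhcw×1
BbhhccWw gametes: BhcW×4, Bhcw×4, bhcW×4, bhcw×4
BbHhCcWw×BbhhccWw grid (16·16=256): BBHhCcWW=4 BBHhCcWw=8 BBHhCcww=4 BBHhccWW=4 BBHhccWw=8 BBHhccww=4 BBhhCcWW=4 BBhhCcWw=8 BBhhCcww=4 BBhhccWW=4 BBhhccWw=8 BBhhccww=4 BbHhCcWW=8 BbHhCcWw=16 BbHhCcww=8 BbHhccWW=8 BbHhccWw=16 BbHhccww=8 BbhhCcWW=8 BbhhCcWw=16 BbhhCcww=8 BbhhccWW=8 BbhhccWw=16 Bbhhccww=8 bbHhCcWW=4 bbHhCcWw=8 bbHhCcww=4 bbHhccWW=4 bbHhccWw=8 bbHhccww=4 bbhhCcWW=4 bbhhCcWw=8 bbhhCcww=4 bbhhccWW=4 bbhhccWw=8 bbhhccww=4
BBhhccww hits 4/256; gcd=4; 4÷4/256÷4 = 1/64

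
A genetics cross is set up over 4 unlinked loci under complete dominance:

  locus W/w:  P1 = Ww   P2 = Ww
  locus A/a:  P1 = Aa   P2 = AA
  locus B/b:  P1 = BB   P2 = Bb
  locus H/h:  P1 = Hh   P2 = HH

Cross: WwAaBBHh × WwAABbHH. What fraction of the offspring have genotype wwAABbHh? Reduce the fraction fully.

P(wwAABbHh) = 1/32

WwAaBBHh gametes: WABH×2, WABh×2, WaBH×2, WaBh×2, wABH×2, wABh×2, waBH×2, waBh×2
WwAABbHH gametes: WABH×4, WAbH×4, wABH×4, wAbH×4
WwAaBBHh×WwAABbHH grid (16·16=256): WWAABBHH=8 WWAABBHh=8 WWAABbHH=8 WWAABbHh=8 WWAaBBHH=8 WWAaBBHh=8 WWAaBbHH=8 WWAaBbHh=8 WwAABBHH=16 WwAABBHh=16 WwAABbHH=16 WwAABbHh=16 WwAaBBHH=16 WwAaBBHh=16 WwAaBbHH=16 WwAaBbHh=16 wwAABBHH=8 wwAABBHh=8 wwAABbHH=8 wwAABbHh=8 wwAaBBHH=8 wwAaBBHh=8 wwAaBbHH=8 wwAaBbHh=8
wwAABbHh hits 8/256; gcd=8; 8÷8/256÷8 = 1/32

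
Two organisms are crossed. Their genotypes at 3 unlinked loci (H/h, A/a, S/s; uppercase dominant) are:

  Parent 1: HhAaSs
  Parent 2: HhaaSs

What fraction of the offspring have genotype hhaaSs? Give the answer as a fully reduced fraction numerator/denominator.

HhAaSs gametes: HAS×1, HAs×1, HaS×1, Has×1, hAS×1, hAs×1, haS×1, has×1
HhaaSs gametes: HaS×2, Has×2, haS×2, has×2
HhAaSs×HhaaSs grid (8·8=64): HHAaSS=2 HHAaSs=4 HHAass=2 HHaaSS=2 HHaaSs=4 HHaass=2 HhAaSS=4 HhAaSs=8 HhAass=4 HhaaSS=4 HhaaSs=8 Hhaass=4 hhAaSS=2 hhAaSs=4 hhAass=2 hhaaSS=2 hhaaSs=4 hhaass=2
hhaaSs hits 4/64; gcd=4; 4÷4/64÷4 = 1/16

P(hhaaSs) = 1/16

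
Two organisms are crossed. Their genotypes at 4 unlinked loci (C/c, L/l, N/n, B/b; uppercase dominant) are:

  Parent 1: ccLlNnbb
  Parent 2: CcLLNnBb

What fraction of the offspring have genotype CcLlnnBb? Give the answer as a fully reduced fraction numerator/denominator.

P(CcLlnnBb) = 1/32

ccLlNnbb gametes: cLNb×4, cLnb×4, clNb×4, clnb×4
CcLLNnBb gametes: CLNB×2, CLNb×2, CLnB×2, CLnb×2, cLNB×2, cLNb×2, cLnB×2, cLnb×2
ccLlNnbb×CcLLNnBb grid (16·16=256): CcLLNNBb=8 CcLLNNbb=8 CcLLNnBb=16 CcLLNnbb=16 CcLLnnBb=8 CcLLnnbb=8 CcLlNNBb=8 CcLlNNbb=8 CcLlNnBb=16 CcLlNnbb=16 CcLlnnBb=8 CcLlnnbb=8 ccLLNNBb=8 ccLLNNbb=8 ccLLNnBb=16 ccLLNnbb=16 ccLLnnBb=8 ccLLnnbb=8 ccLlNNBb=8 ccLlNNbb=8 ccLlNnBb=16 ccLlNnbb=16 ccLlnnBb=8 ccLlnnbb=8
CcLlnnBb hits 8/256; gcd=8; 8÷8/256÷8 = 1/32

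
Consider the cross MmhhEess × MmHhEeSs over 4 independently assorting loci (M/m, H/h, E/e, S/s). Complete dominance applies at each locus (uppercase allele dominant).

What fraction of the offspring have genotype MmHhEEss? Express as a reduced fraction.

P(MmHhEEss) = 1/32

MmhhEess gametes: MhEs×4, Mhes×4, mhEs×4, mhes×4
MmHhEeSs gametes: MHES×1, MHEs×1, MHeS×1, MHes×1, MhES×1, MhEs×1, MheS×1, Mhes×1, mHES×1, mHEs×1, mHeS×1, mHes×1, mhES×1, mhEs×1, mheS×1, mhes×1
MmhhEess×MmHhEeSs grid (16·16=256): MMHhEESs=4 MMHhEEss=4 MMHhEeSs=8 MMHhEess=8 MMHheeSs=4 MMHheess=4 MMhhEESs=4 MMhhEEss=4 MMhhEeSs=8 MMhhEess=8 MMhheeSs=4 MMhheess=4 MmHhEESs=8 MmHhEEss=8 MmHhEeSs=16 MmHhEess=16 MmHheeSs=8 MmHheess=8 MmhhEESs=8 MmhhEEss=8 MmhhEeSs=16 MmhhEess=16 MmhheeSs=8 Mmhheess=8 mmHhEESs=4 mmHhEEss=4 mmHhEeSs=8 mmHhEess=8 mmHheeSs=4 mmHheess=4 mmhhEESs=4 mmhhEEss=4 mmhhEeSs=8 mmhhEess=8 mmhheeSs=4 mmhheess=4
MmHhEEss hits 8/256; gcd=8; 8÷8/256÷8 = 1/32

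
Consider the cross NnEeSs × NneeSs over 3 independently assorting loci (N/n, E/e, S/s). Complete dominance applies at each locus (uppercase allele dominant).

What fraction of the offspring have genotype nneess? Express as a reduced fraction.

NnEeSs gametes: NES×1, NEs×1, NeS×1, Nes×1, nES×1, nEs×1, neS×1, nes×1
NneeSs gametes: NeS×2, Nes×2, neS×2, nes×2
NnEeSs×NneeSs grid (8·8=64): NNEeSS=2 NNEeSs=4 NNEess=2 NNeeSS=2 NNeeSs=4 NNeess=2 NnEeSS=4 NnEeSs=8 NnEess=4 NneeSS=4 NneeSs=8 Nneess=4 nnEeSS=2 nnEeSs=4 nnEess=2 nneeSS=2 nneeSs=4 nneess=2
nneess hits 2/64; gcd=2; 2÷2/64÷2 = 1/32

P(nneess) = 1/32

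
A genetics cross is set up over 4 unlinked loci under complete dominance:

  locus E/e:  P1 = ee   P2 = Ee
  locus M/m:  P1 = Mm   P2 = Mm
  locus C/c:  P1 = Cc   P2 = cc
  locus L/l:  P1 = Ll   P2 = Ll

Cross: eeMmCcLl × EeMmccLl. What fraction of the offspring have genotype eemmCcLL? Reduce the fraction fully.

P(eemmCcLL) = 1/64

eeMmCcLl gametes: eMCL×2, eMCl×2, eMcL×2, eMcl×2, emCL×2, emCl×2, emcL×2, emcl×2
EeMmccLl gametes: EMcL×2, EMcl×2, EmcL×2, Emcl×2, eMcL×2, eMcl×2, emcL×2, emcl×2
eeMmCcLl×EeMmccLl grid (16·16=256): EeMMCcLL=4 EeMMCcLl=8 EeMMCcll=4 EeMMccLL=4 EeMMccLl=8 EeMMccll=4 EeMmCcLL=8 EeMmCcLl=16 EeMmCcll=8 EeMmccLL=8 EeMmccLl=16 EeMmccll=8 EemmCcLL=4 EemmCcLl=8 EemmCcll=4 EemmccLL=4 EemmccLl=8 Eemmccll=4 eeMMCcLL=4 eeMMCcLl=8 eeMMCcll=4 eeMMccLL=4 eeMMccLl=8 eeMMccll=4 eeMmCcLL=8 eeMmCcLl=16 eeMmCcll=8 eeMmccLL=8 eeMmccLl=16 eeMmccll=8 eemmCcLL=4 eemmCcLl=8 eemmCcll=4 eemmccLL=4 eemmccLl=8 eemmccll=4
eemmCcLL hits 4/256; gcd=4; 4÷4/256÷4 = 1/64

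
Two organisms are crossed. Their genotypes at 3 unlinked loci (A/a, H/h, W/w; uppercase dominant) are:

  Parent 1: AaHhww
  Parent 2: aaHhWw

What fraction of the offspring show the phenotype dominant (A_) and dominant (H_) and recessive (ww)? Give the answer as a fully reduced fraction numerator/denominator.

AaHhww gametes: AHw×2, Ahw×2, aHw×2, ahw×2
aaHhWw gametes: aHW×2, aHw×2, ahW×2, ahw×2
AaHhww×aaHhWw grid (8·8=64): AaHHWw=4 AaHHww=4 AaHhWw=8 AaHhww=8 AahhWw=4 Aahhww=4 aaHHWw=4 aaHHww=4 aaHhWw=8 aaHhww=8 aahhWw=4 aahhww=4
A_ H_ ww hits 12/64; gcd=4; 12÷4/64÷4 = 3/16

P(A_ H_ ww) = 3/16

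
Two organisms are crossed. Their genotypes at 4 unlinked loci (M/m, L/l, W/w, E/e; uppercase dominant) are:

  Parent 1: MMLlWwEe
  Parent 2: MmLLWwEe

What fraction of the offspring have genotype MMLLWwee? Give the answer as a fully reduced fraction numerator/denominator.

MMLlWwEe gametes: MLWE×2, MLWe×2, MLwE×2, MLwe×2, MlWE×2, MlWe×2, MlwE×2, Mlwe×2
MmLLWwEe gametes: MLWE×2, MLWe×2, MLwE×2, MLwe×2, mLWE×2, mLWe×2, mLwE×2, mLwe×2
MMLlWwEe×MmLLWwEe grid (16·16=256): MMLLWWEE=4 MMLLWWEe=8 MMLLWWee=4 MMLLWwEE=8 MMLLWwEe=16 MMLLWwee=8 MMLLwwEE=4 MMLLwwEe=8 MMLLwwee=4 MMLlWWEE=4 MMLlWWEe=8 MMLlWWee=4 MMLlWwEE=8 MMLlWwEe=16 MMLlWwee=8 MMLlwwEE=4 MMLlwwEe=8 MMLlwwee=4 MmLLWWEE=4 MmLLWWEe=8 MmLLWWee=4 MmLLWwEE=8 MmLLWwEe=16 MmLLWwee=8 MmLLwwEE=4 MmLLwwEe=8 MmLLwwee=4 MmLlWWEE=4 MmLlWWEe=8 MmLlWWee=4 MmLlWwEE=8 MmLlWwEe=16 MmLlWwee=8 MmLlwwEE=4 MmLlwwEe=8 MmLlwwee=4
MMLLWwee hits 8/256; gcd=8; 8÷8/256÷8 = 1/32

P(MMLLWwee) = 1/32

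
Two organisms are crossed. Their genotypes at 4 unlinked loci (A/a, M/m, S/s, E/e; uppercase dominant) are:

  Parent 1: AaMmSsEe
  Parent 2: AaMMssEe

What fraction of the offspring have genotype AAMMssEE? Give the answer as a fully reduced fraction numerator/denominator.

AaMmSsEe gametes: AMSE×1, AMSe×1, AMsE×1, AMse×1, AmSE×1, AmSe×1, AmsE×1, Amse×1, aMSE×1, aMSe×1, aMsE×1, aMse×1, amSE×1, amSe×1, amsE×1, amse×1
AaMMssEe gametes: AMsE×4, AMse×4, aMsE×4, aMse×4
AaMmSsEe×AaMMssEe grid (16·16=256): AAMMSsEE=4 AAMMSsEe=8 AAMMSsee=4 AAMMssEE=4 AAMMssEe=8 AAMMssee=4 AAMmSsEE=4 AAMmSsEe=8 AAMmSsee=4 AAMmssEE=4 AAMmssEe=8 AAMmssee=4 AaMMSsEE=8 AaMMSsEe=16 AaMMSsee=8 AaMMssEE=8 AaMMssEe=16 AaMMssee=8 AaMmSsEE=8 AaMmSsEe=16 AaMmSsee=8 AaMmssEE=8 AaMmssEe=16 AaMmssee=8 aaMMSsEE=4 aaMMSsEe=8 aaMMSsee=4 aaMMssEE=4 aaMMssEe=8 aaMMssee=4 aaMmSsEE=4 aaMmSsEe=8 aaMmSsee=4 aaMmssEE=4 aaMmssEe=8 aaMmssee=4
AAMMssEE hits 4/256; gcd=4; 4÷4/256÷4 = 1/64

P(AAMMssEE) = 1/64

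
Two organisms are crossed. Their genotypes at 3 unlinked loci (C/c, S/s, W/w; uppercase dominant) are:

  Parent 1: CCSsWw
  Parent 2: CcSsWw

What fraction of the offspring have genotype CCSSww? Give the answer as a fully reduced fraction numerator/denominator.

P(CCSSww) = 1/32

CCSsWw gametes: CSW×2, CSw×2, CsW×2, Csw×2
CcSsWw gametes: CSW×1, CSw×1, CsW×1, Csw×1, cSW×1, cSw×1, csW×1, csw×1
CCSsWw×CcSsWw grid (8·8=64): CCSSWW=2 CCSSWw=4 CCSSww=2 CCSsWW=4 CCSsWw=8 CCSsww=4 CCssWW=2 CCssWw=4 CCssww=2 CcSSWW=2 CcSSWw=4 CcSSww=2 CcSsWW=4 CcSsWw=8 CcSsww=4 CcssWW=2 CcssWw=4 Ccssww=2
CCSSww hits 2/64; gcd=2; 2÷2/64÷2 = 1/32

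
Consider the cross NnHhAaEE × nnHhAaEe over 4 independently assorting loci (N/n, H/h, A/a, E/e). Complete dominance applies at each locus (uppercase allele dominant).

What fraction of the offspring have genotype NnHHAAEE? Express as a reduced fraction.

P(NnHHAAEE) = 1/64

NnHhAaEE gametes: NHAE×2, NHaE×2, NhAE×2, NhaE×2, nHAE×2, nHaE×2, nhAE×2, nhaE×2
nnHhAaEe gametes: nHAE×2, nHAe×2, nHaE×2, nHae×2, nhAE×2, nhAe×2, nhaE×2, nhae×2
NnHhAaEE×nnHhAaEe grid (16·16=256): NnHHAAEE=4 NnHHAAEe=4 NnHHAaEE=8 NnHHAaEe=8 NnHHaaEE=4 NnHHaaEe=4 NnHhAAEE=8 NnHhAAEe=8 NnHhAaEE=16 NnHhAaEe=16 NnHhaaEE=8 NnHhaaEe=8 NnhhAAEE=4 NnhhAAEe=4 NnhhAaEE=8 NnhhAaEe=8 NnhhaaEE=4 NnhhaaEe=4 nnHHAAEE=4 nnHHAAEe=4 nnHHAaEE=8 nnHHAaEe=8 nnHHaaEE=4 nnHHaaEe=4 nnHhAAEE=8 nnHhAAEe=8 nnHhAaEE=16 nnHhAaEe=16 nnHhaaEE=8 nnHhaaEe=8 nnhhAAEE=4 nnhhAAEe=4 nnhhAaEE=8 nnhhAaEe=8 nnhhaaEE=4 nnhhaaEe=4
NnHHAAEE hits 4/256; gcd=4; 4÷4/256÷4 = 1/64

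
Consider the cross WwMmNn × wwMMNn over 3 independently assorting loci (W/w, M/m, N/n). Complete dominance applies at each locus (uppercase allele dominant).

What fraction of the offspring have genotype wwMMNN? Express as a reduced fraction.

P(wwMMNN) = 1/16

WwMmNn gametes: WMN×1, WMn×1, WmN×1, Wmn×1, wMN×1, wMn×1, wmN×1, wmn×1
wwMMNn gametes: wMN×4, wMn×4
WwMmNn×wwMMNn grid (8·8=64): WwMMNN=4 WwMMNn=8 WwMMnn=4 WwMmNN=4 WwMmNn=8 WwMmnn=4 wwMMNN=4 wwMMNn=8 wwMMnn=4 wwMmNN=4 wwMmNn=8 wwMmnn=4
wwMMNN hits 4/64; gcd=4; 4÷4/64÷4 = 1/16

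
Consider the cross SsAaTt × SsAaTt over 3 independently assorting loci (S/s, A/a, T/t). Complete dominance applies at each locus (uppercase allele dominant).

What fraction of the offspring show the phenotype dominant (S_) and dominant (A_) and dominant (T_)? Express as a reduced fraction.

SsAaTt gametes: SAT×1, SAt×1, SaT×1, Sat×1, sAT×1, sAt×1, saT×1, sat×1
SsAaTt gametes: SAT×1, SAt×1, SaT×1, Sat×1, sAT×1, sAt×1, saT×1, sat×1
SsAaTt×SsAaTt grid (8·8=64): SSAATT=1 SSAATt=2 SSAAtt=1 SSAaTT=2 SSAaTt=4 SSAatt=2 SSaaTT=1 SSaaTt=2 SSaatt=1 SsAATT=2 SsAATt=4 SsAAtt=2 SsAaTT=4 SsAaTt=8 SsAatt=4 SsaaTT=2 SsaaTt=4 Ssaatt=2 ssAATT=1 ssAATt=2 ssAAtt=1 ssAaTT=2 ssAaTt=4 ssAatt=2 ssaaTT=1 ssaaTt=2 ssaatt=1
S_ A_ T_ hits 27/64; gcd=1; 27÷1/64÷1 = 27/64

P(S_ A_ T_) = 27/64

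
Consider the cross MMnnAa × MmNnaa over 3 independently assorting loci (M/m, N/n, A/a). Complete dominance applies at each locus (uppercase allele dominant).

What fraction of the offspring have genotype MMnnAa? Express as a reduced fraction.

P(MMnnAa) = 1/8

MMnnAa gametes: MnA×4, Mna×4
MmNnaa gametes: MNa×2, Mna×2, mNa×2, mna×2
MMnnAa×MmNnaa grid (8·8=64): MMNnAa=8 MMNnaa=8 MMnnAa=8 MMnnaa=8 MmNnAa=8 MmNnaa=8 MmnnAa=8 Mmnnaa=8
MMnnAa hits 8/64; gcd=8; 8÷8/64÷8 = 1/8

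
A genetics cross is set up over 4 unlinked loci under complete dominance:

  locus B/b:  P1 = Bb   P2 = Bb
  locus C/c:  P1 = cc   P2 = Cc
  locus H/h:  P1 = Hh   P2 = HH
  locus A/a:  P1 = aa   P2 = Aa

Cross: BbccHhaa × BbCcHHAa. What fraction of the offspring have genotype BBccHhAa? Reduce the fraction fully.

BbccHhaa gametes: BcHa×4, Bcha×4, bcHa×4, bcha×4
BbCcHHAa gametes: BCHA×2, BCHa×2, BcHA×2, BcHa×2, bCHA×2, bCHa×2, bcHA×2, bcHa×2
BbccHhaa×BbCcHHAa grid (16·16=256): BBCcHHAa=8 BBCcHHaa=8 BBCcHhAa=8 BBCcHhaa=8 BBccHHAa=8 BBccHHaa=8 BBccHhAa=8 BBccHhaa=8 BbCcHHAa=16 BbCcHHaa=16 BbCcHhAa=16 BbCcHhaa=16 BbccHHAa=16 BbccHHaa=16 BbccHhAa=16 BbccHhaa=16 bbCcHHAa=8 bbCcHHaa=8 bbCcHhAa=8 bbCcHhaa=8 bbccHHAa=8 bbccHHaa=8 bbccHhAa=8 bbccHhaa=8
BBccHhAa hits 8/256; gcd=8; 8÷8/256÷8 = 1/32

P(BBccHhAa) = 1/32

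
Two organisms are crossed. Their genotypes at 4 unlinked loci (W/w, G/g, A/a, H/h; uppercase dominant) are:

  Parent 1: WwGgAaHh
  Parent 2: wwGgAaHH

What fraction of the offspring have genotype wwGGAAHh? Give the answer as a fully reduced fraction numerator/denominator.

P(wwGGAAHh) = 1/64

WwGgAaHh gametes: WGAH×1, WGAh×1, WGaH×1, WGah×1, WgAH×1, WgAh×1, WgaH×1, Wgah×1, wGAH×1, wGAh×1, wGaH×1, wGah×1, wgAH×1, wgAh×1, wgaH×1, wgah×1
wwGgAaHH gametes: wGAH×4, wGaH×4, wgAH×4, wgaH×4
WwGgAaHh×wwGgAaHH grid (16·16=256): WwGGAAHH=4 WwGGAAHh=4 WwGGAaHH=8 WwGGAaHh=8 WwGGaaHH=4 WwGGaaHh=4 WwGgAAHH=8 WwGgAAHh=8 WwGgAaHH=16 WwGgAaHh=16 WwGgaaHH=8 WwGgaaHh=8 WwggAAHH=4 WwggAAHh=4 WwggAaHH=8 WwggAaHh=8 WwggaaHH=4 WwggaaHh=4 wwGGAAHH=4 wwGGAAHh=4 wwGGAaHH=8 wwGGAaHh=8 wwGGaaHH=4 wwGGaaHh=4 wwGgAAHH=8 wwGgAAHh=8 wwGgAaHH=16 wwGgAaHh=16 wwGgaaHH=8 wwGgaaHh=8 wwggAAHH=4 wwggAAHh=4 wwggAaHH=8 wwggAaHh=8 wwggaaHH=4 wwggaaHh=4
wwGGAAHh hits 4/256; gcd=4; 4÷4/256÷4 = 1/64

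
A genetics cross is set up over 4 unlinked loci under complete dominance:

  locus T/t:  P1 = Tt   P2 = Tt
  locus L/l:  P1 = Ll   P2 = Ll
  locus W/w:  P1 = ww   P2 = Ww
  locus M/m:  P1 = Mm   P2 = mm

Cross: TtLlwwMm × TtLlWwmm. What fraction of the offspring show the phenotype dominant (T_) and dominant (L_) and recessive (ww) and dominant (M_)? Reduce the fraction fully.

TtLlwwMm gametes: TLwM×2, TLwm×2, TlwM×2, Tlwm×2, tLwM×2, tLwm×2, tlwM×2, tlwm×2
TtLlWwmm gametes: TLWm×2, TLwm×2, TlWm×2, Tlwm×2, tLWm×2, tLwm×2, tlWm×2, tlwm×2
TtLlwwMm×TtLlWwmm grid (16·16=256): TTLLWwMm=4 TTLLWwmm=4 TTLLwwMm=4 TTLLwwmm=4 TTLlWwMm=8 TTLlWwmm=8 TTLlwwMm=8 TTLlwwmm=8 TTllWwMm=4 TTllWwmm=4 TTllwwMm=4 TTllwwmm=4 TtLLWwMm=8 TtLLWwmm=8 TtLLwwMm=8 TtLLwwmm=8 TtLlWwMm=16 TtLlWwmm=16 TtLlwwMm=16 TtLlwwmm=16 TtllWwMm=8 TtllWwmm=8 TtllwwMm=8 Ttllwwmm=8 ttLLWwMm=4 ttLLWwmm=4 ttLLwwMm=4 ttLLwwmm=4 ttLlWwMm=8 ttLlWwmm=8 ttLlwwMm=8 ttLlwwmm=8 ttllWwMm=4 ttllWwmm=4 ttllwwMm=4 ttllwwmm=4
T_ L_ ww M_ hits 36/256; gcd=4; 36÷4/256÷4 = 9/64

P(T_ L_ ww M_) = 9/64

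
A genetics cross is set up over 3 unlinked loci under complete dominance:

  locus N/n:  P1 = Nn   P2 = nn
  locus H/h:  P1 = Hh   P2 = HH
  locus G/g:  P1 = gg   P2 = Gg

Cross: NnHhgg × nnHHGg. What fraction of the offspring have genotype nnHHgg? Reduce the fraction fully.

P(nnHHgg) = 1/8

NnHhgg gametes: NHg×2, Nhg×2, nHg×2, nhg×2
nnHHGg gametes: nHG×4, nHg×4
NnHhgg×nnHHGg grid (8·8=64): NnHHGg=8 NnHHgg=8 NnHhGg=8 NnHhgg=8 nnHHGg=8 nnHHgg=8 nnHhGg=8 nnHhgg=8
nnHHgg hits 8/64; gcd=8; 8÷8/64÷8 = 1/8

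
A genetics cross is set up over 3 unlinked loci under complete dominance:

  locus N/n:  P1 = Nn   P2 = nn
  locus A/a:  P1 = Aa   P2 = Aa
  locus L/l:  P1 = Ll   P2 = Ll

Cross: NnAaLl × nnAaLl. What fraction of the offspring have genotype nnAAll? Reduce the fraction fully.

P(nnAAll) = 1/32

NnAaLl gametes: NAL×1, NAl×1, NaL×1, Nal×1, nAL×1, nAl×1, naL×1, nal×1
nnAaLl gametes: nAL×2, nAl×2, naL×2, nal×2
NnAaLl×nnAaLl grid (8·8=64): NnAALL=2 NnAALl=4 NnAAll=2 NnAaLL=4 NnAaLl=8 NnAall=4 NnaaLL=2 NnaaLl=4 Nnaall=2 nnAALL=2 nnAALl=4 nnAAll=2 nnAaLL=4 nnAaLl=8 nnAall=4 nnaaLL=2 nnaaLl=4 nnaall=2
nnAAll hits 2/64; gcd=2; 2÷2/64÷2 = 1/32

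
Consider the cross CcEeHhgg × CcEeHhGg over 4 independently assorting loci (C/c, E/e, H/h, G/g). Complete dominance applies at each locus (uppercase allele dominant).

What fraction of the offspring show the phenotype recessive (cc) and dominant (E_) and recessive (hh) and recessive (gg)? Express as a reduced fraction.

CcEeHhgg gametes: CEHg×2, CEhg×2, CeHg×2, Cehg×2, cEHg×2, cEhg×2, ceHg×2, cehg×2
CcEeHhGg gametes: CEHG×1, CEHg×1, CEhG×1, CEhg×1, CeHG×1, CeHg×1, CehG×1, Cehg×1, cEHG×1, cEHg×1, cEhG×1, cEhg×1, ceHG×1, ceHg×1, cehG×1, cehg×1
CcEeHhgg×CcEeHhGg grid (16·16=256): CCEEHHGg=2 CCEEHHgg=2 CCEEHhGg=4 CCEEHhgg=4 CCEEhhGg=2 CCEEhhgg=2 CCEeHHGg=4 CCEeHHgg=4 CCEeHhGg=8 CCEeHhgg=8 CCEehhGg=4 CCEehhgg=4 CCeeHHGg=2 CCeeHHgg=2 CCeeHhGg=4 CCeeHhgg=4 CCeehhGg=2 CCeehhgg=2 CcEEHHGg=4 CcEEHHgg=4 CcEEHhGg=8 CcEEHhgg=8 CcEEhhGg=4 CcEEhhgg=4 CcEeHHGg=8 CcEeHHgg=8 CcEeHhGg=16 CcEeHhgg=16 CcEehhGg=8 CcEehhgg=8 CceeHHGg=4 CceeHHgg=4 CceeHhGg=8 CceeHhgg=8 CceehhGg=4 Cceehhgg=4 ccEEHHGg=2 ccEEHHgg=2 ccEEHhGg=4 ccEEHhgg=4 ccEEhhGg=2 ccEEhhgg=2 ccEeHHGg=4 ccEeHHgg=4 ccEeHhGg=8 ccEeHhgg=8 ccEehhGg=4 ccEehhgg=4 cceeHHGg=2 cceeHHgg=2 cceeHhGg=4 cceeHhgg=4 cceehhGg=2 cceehhgg=2
cc E_ hh gg hits 6/256; gcd=2; 6÷2/256÷2 = 3/128

P(cc E_ hh gg) = 3/128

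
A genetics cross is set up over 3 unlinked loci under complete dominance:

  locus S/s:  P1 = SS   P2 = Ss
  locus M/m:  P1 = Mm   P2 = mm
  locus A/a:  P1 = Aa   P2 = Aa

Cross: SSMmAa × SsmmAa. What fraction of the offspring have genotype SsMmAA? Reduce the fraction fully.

SSMmAa gametes: SMA×2, SMa×2, SmA×2, Sma×2
SsmmAa gametes: SmA×2, Sma×2, smA×2, sma×2
SSMmAa×SsmmAa grid (8·8=64): SSMmAA=4 SSMmAa=8 SSMmaa=4 SSmmAA=4 SSmmAa=8 SSmmaa=4 SsMmAA=4 SsMmAa=8 SsMmaa=4 SsmmAA=4 SsmmAa=8 Ssmmaa=4
SsMmAA hits 4/64; gcd=4; 4÷4/64÷4 = 1/16

P(SsMmAA) = 1/16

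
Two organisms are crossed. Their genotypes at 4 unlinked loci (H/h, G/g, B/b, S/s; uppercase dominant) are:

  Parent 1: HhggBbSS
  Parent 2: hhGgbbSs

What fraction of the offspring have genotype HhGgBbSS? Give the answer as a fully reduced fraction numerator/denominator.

HhggBbSS gametes: HgBS×4, HgbS×4, hgBS×4, hgbS×4
hhGgbbSs gametes: hGbS×4, hGbs×4, hgbS×4, hgbs×4
HhggBbSS×hhGgbbSs grid (16·16=256): HhGgBbSS=16 HhGgBbSs=16 HhGgbbSS=16 HhGgbbSs=16 HhggBbSS=16 HhggBbSs=16 HhggbbSS=16 HhggbbSs=16 hhGgBbSS=16 hhGgBbSs=16 hhGgbbSS=16 hhGgbbSs=16 hhggBbSS=16 hhggBbSs=16 hhggbbSS=16 hhggbbSs=16
HhGgBbSS hits 16/256; gcd=16; 16÷16/256÷16 = 1/16

P(HhGgBbSS) = 1/16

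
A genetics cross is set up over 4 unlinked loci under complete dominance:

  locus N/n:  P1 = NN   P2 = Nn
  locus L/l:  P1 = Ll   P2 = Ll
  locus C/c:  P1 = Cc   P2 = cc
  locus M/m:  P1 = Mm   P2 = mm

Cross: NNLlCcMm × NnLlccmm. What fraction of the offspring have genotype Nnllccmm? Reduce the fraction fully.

P(Nnllccmm) = 1/32

NNLlCcMm gametes: NLCM×2, NLCm×2, NLcM×2, NLcm×2, NlCM×2, NlCm×2, NlcM×2, Nlcm×2
NnLlccmm gametes: NLcm×4, Nlcm×4, nLcm×4, nlcm×4
NNLlCcMm×NnLlccmm grid (16·16=256): NNLLCcMm=8 NNLLCcmm=8 NNLLccMm=8 NNLLccmm=8 NNLlCcMm=16 NNLlCcmm=16 NNLlccMm=16 NNLlccmm=16 NNllCcMm=8 NNllCcmm=8 NNllccMm=8 NNllccmm=8 NnLLCcMm=8 NnLLCcmm=8 NnLLccMm=8 NnLLccmm=8 NnLlCcMm=16 NnLlCcmm=16 NnLlccMm=16 NnLlccmm=16 NnllCcMm=8 NnllCcmm=8 NnllccMm=8 Nnllccmm=8
Nnllccmm hits 8/256; gcd=8; 8÷8/256÷8 = 1/32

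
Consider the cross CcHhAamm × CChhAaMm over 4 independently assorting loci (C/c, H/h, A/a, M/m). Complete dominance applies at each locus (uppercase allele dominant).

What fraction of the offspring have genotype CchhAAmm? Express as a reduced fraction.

CcHhAamm gametes: CHAm×2, CHam×2, ChAm×2, Cham×2, cHAm×2, cHam×2, chAm×2, cham×2
CChhAaMm gametes: ChAM×4, ChAm×4, ChaM×4, Cham×4
CcHhAamm×CChhAaMm grid (16·16=256): CCHhAAMm=8 CCHhAAmm=8 CCHhAaMm=16 CCHhAamm=16 CCHhaaMm=8 CCHhaamm=8 CChhAAMm=8 CChhAAmm=8 CChhAaMm=16 CChhAamm=16 CChhaaMm=8 CChhaamm=8 CcHhAAMm=8 CcHhAAmm=8 CcHhAaMm=16 CcHhAamm=16 CcHhaaMm=8 CcHhaamm=8 CchhAAMm=8 CchhAAmm=8 CchhAaMm=16 CchhAamm=16 CchhaaMm=8 Cchhaamm=8
CchhAAmm hits 8/256; gcd=8; 8÷8/256÷8 = 1/32

P(CchhAAmm) = 1/32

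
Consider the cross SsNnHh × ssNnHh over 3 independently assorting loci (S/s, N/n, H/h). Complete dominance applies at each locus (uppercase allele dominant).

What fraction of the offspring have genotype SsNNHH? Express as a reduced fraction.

SsNnHh gametes: SNH×1, SNh×1, SnH×1, Snh×1, sNH×1, sNh×1, snH×1, snh×1
ssNnHh gametes: sNH×2, sNh×2, snH×2, snh×2
SsNnHh×ssNnHh grid (8·8=64): SsNNHH=2 SsNNHh=4 SsNNhh=2 SsNnHH=4 SsNnHh=8 SsNnhh=4 SsnnHH=2 SsnnHh=4 Ssnnhh=2 ssNNHH=2 ssNNHh=4 ssNNhh=2 ssNnHH=4 ssNnHh=8 ssNnhh=4 ssnnHH=2 ssnnHh=4 ssnnhh=2
SsNNHH hits 2/64; gcd=2; 2÷2/64÷2 = 1/32

P(SsNNHH) = 1/32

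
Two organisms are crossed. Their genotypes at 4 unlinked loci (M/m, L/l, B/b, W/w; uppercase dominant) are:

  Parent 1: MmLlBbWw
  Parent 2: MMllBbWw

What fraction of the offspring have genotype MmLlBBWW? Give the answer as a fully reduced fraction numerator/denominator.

P(MmLlBBWW) = 1/64

MmLlBbWw gametes: MLBW×1, MLBw×1, MLbW×1, MLbw×1, MlBW×1, MlBw×1, MlbW×1, Mlbw×1, mLBW×1, mLBw×1, mLbW×1, mLbw×1, mlBW×1, mlBw×1, mlbW×1, mlbw×1
MMllBbWw gametes: MlBW×4, MlBw×4, MlbW×4, Mlbw×4
MmLlBbWw×MMllBbWw grid (16·16=256): MMLlBBWW=4 MMLlBBWw=8 MMLlBBww=4 MMLlBbWW=8 MMLlBbWw=16 MMLlBbww=8 MMLlbbWW=4 MMLlbbWw=8 MMLlbbww=4 MMllBBWW=4 MMllBBWw=8 MMllBBww=4 MMllBbWW=8 MMllBbWw=16 MMllBbww=8 MMllbbWW=4 MMllbbWw=8 MMllbbww=4 MmLlBBWW=4 MmLlBBWw=8 MmLlBBww=4 MmLlBbWW=8 MmLlBbWw=16 MmLlBbww=8 MmLlbbWW=4 MmLlbbWw=8 MmLlbbww=4 MmllBBWW=4 MmllBBWw=8 MmllBBww=4 MmllBbWW=8 MmllBbWw=16 MmllBbww=8 MmllbbWW=4 MmllbbWw=8 Mmllbbww=4
MmLlBBWW hits 4/256; gcd=4; 4÷4/256÷4 = 1/64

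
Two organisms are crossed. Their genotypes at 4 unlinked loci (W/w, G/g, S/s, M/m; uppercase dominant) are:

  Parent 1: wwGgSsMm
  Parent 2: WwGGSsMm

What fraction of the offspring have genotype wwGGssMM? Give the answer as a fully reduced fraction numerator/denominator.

wwGgSsMm gametes: wGSM×2, wGSm×2, wGsM×2, wGsm×2, wgSM×2, wgSm×2, wgsM×2, wgsm×2
WwGGSsMm gametes: WGSM×2, WGSm×2, WGsM×2, WGsm×2, wGSM×2, wGSm×2, wGsM×2, wGsm×2
wwGgSsMm×WwGGSsMm grid (16·16=256): WwGGSSMM=4 WwGGSSMm=8 WwGGSSmm=4 WwGGSsMM=8 WwGGSsMm=16 WwGGSsmm=8 WwGGssMM=4 WwGGssMm=8 WwGGssmm=4 WwGgSSMM=4 WwGgSSMm=8 WwGgSSmm=4 WwGgSsMM=8 WwGgSsMm=16 WwGgSsmm=8 WwGgssMM=4 WwGgssMm=8 WwGgssmm=4 wwGGSSMM=4 wwGGSSMm=8 wwGGSSmm=4 wwGGSsMM=8 wwGGSsMm=16 wwGGSsmm=8 wwGGssMM=4 wwGGssMm=8 wwGGssmm=4 wwGgSSMM=4 wwGgSSMm=8 wwGgSSmm=4 wwGgSsMM=8 wwGgSsMm=16 wwGgSsmm=8 wwGgssMM=4 wwGgssMm=8 wwGgssmm=4
wwGGssMM hits 4/256; gcd=4; 4÷4/256÷4 = 1/64

P(wwGGssMM) = 1/64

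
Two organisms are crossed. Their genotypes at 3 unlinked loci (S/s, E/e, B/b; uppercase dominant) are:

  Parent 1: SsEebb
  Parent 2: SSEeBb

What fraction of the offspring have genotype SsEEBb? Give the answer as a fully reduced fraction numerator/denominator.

P(SsEEBb) = 1/16

SsEebb gametes: SEb×2, Seb×2, sEb×2, seb×2
SSEeBb gametes: SEB×2, SEb×2, SeB×2, Seb×2
SsEebb×SSEeBb grid (8·8=64): SSEEBb=4 SSEEbb=4 SSEeBb=8 SSEebb=8 SSeeBb=4 SSeebb=4 SsEEBb=4 SsEEbb=4 SsEeBb=8 SsEebb=8 SseeBb=4 Sseebb=4
SsEEBb hits 4/64; gcd=4; 4÷4/64÷4 = 1/16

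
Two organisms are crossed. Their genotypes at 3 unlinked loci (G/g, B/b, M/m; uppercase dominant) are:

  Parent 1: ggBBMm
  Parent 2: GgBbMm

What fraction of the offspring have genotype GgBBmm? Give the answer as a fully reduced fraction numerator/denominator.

ggBBMm gametes: gBM×4, gBm×4
GgBbMm gametes: GBM×1, GBm×1, GbM×1, Gbm×1, gBM×1, gBm×1, gbM×1, gbm×1
ggBBMm×GgBbMm grid (8·8=64): GgBBMM=4 GgBBMm=8 GgBBmm=4 GgBbMM=4 GgBbMm=8 GgBbmm=4 ggBBMM=4 ggBBMm=8 ggBBmm=4 ggBbMM=4 ggBbMm=8 ggBbmm=4
GgBBmm hits 4/64; gcd=4; 4÷4/64÷4 = 1/16

P(GgBBmm) = 1/16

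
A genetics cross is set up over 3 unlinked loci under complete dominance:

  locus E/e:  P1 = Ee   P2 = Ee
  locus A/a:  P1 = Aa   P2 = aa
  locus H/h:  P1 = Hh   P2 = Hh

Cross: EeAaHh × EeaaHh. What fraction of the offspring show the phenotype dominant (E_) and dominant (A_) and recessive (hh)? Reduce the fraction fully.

EeAaHh gametes: EAH×1, EAh×1, EaH×1, Eah×1, eAH×1, eAh×1, eaH×1, eah×1
EeaaHh gametes: EaH×2, Eah×2, eaH×2, eah×2
EeAaHh×EeaaHh grid (8·8=64): EEAaHH=2 EEAaHh=4 EEAahh=2 EEaaHH=2 EEaaHh=4 EEaahh=2 EeAaHH=4 EeAaHh=8 EeAahh=4 EeaaHH=4 EeaaHh=8 Eeaahh=4 eeAaHH=2 eeAaHh=4 eeAahh=2 eeaaHH=2 eeaaHh=4 eeaahh=2
E_ A_ hh hits 6/64; gcd=2; 6÷2/64÷2 = 3/32

P(E_ A_ hh) = 3/32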